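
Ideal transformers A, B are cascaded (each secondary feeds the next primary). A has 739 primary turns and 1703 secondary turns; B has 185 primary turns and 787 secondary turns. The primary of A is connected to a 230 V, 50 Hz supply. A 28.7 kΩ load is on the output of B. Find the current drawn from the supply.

After A: V = 230.00 × 1703/739 = 530.03 V.
After B: V = 530.03 × 787/185 = 2254.8 V.
I_load = 2254.8/28700 = 0.078563 A, so P_out = 2254.8 × 0.078563 = 177.14 W.
All ideal ⇒ P_in = P_out, so I_supply = 177.14/230 = 0.770 A.

I_supply ≈ 0.770 A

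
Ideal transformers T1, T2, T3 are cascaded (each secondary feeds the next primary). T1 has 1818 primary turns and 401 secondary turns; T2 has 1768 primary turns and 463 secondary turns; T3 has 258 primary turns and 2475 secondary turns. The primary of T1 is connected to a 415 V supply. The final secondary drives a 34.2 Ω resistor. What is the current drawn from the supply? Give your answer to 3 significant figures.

Secondary of T1: V = 415.00 × 401/1818 = 91.537 V.
Secondary of T2: V = 91.537 × 463/1768 = 23.972 V.
Secondary of T3: V = 23.972 × 2475/258 = 229.96 V.
I_load = 229.96/34.2 = 6.7240 A, so P_out = 229.96 × 6.7240 = 1546.2 W.
All ideal ⇒ P_in = P_out, so I_supply = 1546.2/415 = 3.73 A.

I_supply ≈ 3.73 A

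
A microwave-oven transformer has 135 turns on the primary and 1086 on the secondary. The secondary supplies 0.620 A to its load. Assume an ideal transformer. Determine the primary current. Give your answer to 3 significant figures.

I_p ≈ 4.99 A

For an ideal transformer I_p/I_s = N_s/N_p, so I_p = 0.620 × 1086/135 = 4.99 A.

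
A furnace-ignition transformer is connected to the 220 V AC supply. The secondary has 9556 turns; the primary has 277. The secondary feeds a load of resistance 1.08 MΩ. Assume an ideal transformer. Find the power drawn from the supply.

P ≈ 53.3 W

V_s = V_p × N_s/N_p = 220 × 9556/277 = 7589.6 V.
I_s = V_s/R = 7589.6/(1.08×10^6) = 0.0070274 A.
I_p = I_s × N_s/N_p = 0.0070274 × 9556/277 = 0.24243 A.
P = V_p I_p = 220 × 0.24243 = 53.3 W.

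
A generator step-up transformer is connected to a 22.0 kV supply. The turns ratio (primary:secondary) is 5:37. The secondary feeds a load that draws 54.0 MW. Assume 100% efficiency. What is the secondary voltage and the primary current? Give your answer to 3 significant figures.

V_s = V_p × N_s/N_p = 22000 × 37/5 = 162800 V.
I_s = P/V_s = 5.40×10^7/162800 = 331.70 A.
I_p = I_s × N_s/N_p = 331.70 × 37/5 = 2450 A.

V_s ≈ 163000 V, I_p ≈ 2450 A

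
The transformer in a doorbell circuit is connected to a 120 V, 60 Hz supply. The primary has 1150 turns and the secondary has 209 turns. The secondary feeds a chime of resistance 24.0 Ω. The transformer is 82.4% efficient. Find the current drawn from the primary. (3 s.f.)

I_p ≈ 0.200 A

V_s = 120 × 209/1150 = 21.809 V.
I_s = V_s/R = 21.809/24.0 = 0.90870 A.
P_out = V_s I_s = 21.809 × 0.90870 = 19.817 W.
P_in = P_out/η = 19.817/0.824 = 24.050 W.
I_p = P_in/V_p = 24.050/120 = 0.200 A.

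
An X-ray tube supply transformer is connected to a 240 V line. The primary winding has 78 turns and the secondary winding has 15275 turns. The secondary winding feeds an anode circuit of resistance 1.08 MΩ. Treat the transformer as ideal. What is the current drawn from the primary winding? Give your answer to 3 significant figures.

I_p ≈ 8.52 A

V_s = V_p × N_s/N_p = 240 × 15275/78 = 47000 V.
I_s = V_s/R = 47000/(1.08×10^6) = 0.043519 A.
For an ideal transformer I_p N_p = I_s N_s, so I_p = 0.043519 × 15275/78 = 8.52 A.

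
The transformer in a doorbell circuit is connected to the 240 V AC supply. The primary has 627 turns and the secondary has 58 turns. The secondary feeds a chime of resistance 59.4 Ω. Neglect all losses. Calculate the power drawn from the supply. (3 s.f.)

V_s = V_p × N_s/N_p = 240 × 58/627 = 22.201 V.
I_s = V_s/R = 22.201/59.4 = 0.37375 A.
I_p = I_s × N_s/N_p = 0.37375 × 58/627 = 0.034574 A.
P = V_p I_p = 240 × 0.034574 = 8.30 W.

P ≈ 8.30 W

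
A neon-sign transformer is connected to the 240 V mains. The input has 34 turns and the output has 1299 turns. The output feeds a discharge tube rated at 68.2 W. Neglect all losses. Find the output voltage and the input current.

V_out ≈ 9170 V, I_in ≈ 0.284 A

V_out = V_in × N_out/N_in = 240 × 1299/34 = 9169.4 V.
I_out = P/V_out = 68.2/9169.4 = 0.0074378 A.
I_in = I_out × N_out/N_in = 0.0074378 × 1299/34 = 0.284 A.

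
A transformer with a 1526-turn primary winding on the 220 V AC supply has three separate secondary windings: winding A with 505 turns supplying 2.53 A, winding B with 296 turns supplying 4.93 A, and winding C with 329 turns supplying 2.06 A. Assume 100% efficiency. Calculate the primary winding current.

V_A = 220 × 505/1526 = 72.805 V; V_B = 220 × 296/1526 = 42.674 V; V_C = 220 × 329/1526 = 47.431 V.
P_out = V_A I_A + V_B I_B + V_C I_C = 72.805×2.53 + 42.674×4.93 + 47.431×2.06 = 184.20 + 210.38 + 97.708 = 492.29 W.
Ideal ⇒ P_in = P_out, so I_p = P_out/V_p = 492.29/220 = 2.24 A.

I_p ≈ 2.24 A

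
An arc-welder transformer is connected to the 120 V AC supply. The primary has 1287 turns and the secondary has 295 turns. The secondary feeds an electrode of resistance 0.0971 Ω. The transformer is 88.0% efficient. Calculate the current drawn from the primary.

I_p ≈ 73.8 A

V_s = 120 × 295/1287 = 27.506 V.
I_s = V_s/R = 27.506/0.0971 = 283.27 A.
P_out = V_s I_s = 27.506 × 283.27 = 7791.7 W.
P_in = P_out/η = 7791.7/0.880 = 8854.2 W.
I_p = P_in/V_p = 8854.2/120 = 73.8 A.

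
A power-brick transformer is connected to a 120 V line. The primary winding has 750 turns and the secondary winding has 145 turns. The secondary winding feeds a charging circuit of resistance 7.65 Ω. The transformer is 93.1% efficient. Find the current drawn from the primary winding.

I_p ≈ 0.630 A

V_s = 120 × 145/750 = 23.200 V.
I_s = V_s/R = 23.200/7.65 = 3.0327 A.
P_out = V_s I_s = 23.200 × 3.0327 = 70.358 W.
P_in = P_out/η = 70.358/0.931 = 75.573 W.
I_p = P_in/V_p = 75.573/120 = 0.630 A.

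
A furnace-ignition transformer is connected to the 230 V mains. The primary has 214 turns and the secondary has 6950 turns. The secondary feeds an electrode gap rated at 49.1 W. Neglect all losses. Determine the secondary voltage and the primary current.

V_s ≈ 7470 V, I_p ≈ 0.213 A

V_s = V_p × N_s/N_p = 230 × 6950/214 = 7469.6 V.
I_s = P/V_s = 49.1/7469.6 = 0.0065733 A.
I_p = I_s × N_s/N_p = 0.0065733 × 6950/214 = 0.213 A.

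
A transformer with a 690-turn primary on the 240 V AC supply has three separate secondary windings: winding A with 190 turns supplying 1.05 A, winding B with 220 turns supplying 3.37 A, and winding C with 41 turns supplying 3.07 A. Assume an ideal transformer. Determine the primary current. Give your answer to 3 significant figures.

V_A = 240 × 190/690 = 66.087 V; V_B = 240 × 220/690 = 76.522 V; V_C = 240 × 41/690 = 14.261 V.
P_out = V_A I_A + V_B I_B + V_C I_C = 66.087×1.05 + 76.522×3.37 + 14.261×3.07 = 69.391 + 257.88 + 43.781 = 371.05 W.
Ideal ⇒ P_in = P_out, so I_p = P_out/V_p = 371.05/240 = 1.55 A.

I_p ≈ 1.55 A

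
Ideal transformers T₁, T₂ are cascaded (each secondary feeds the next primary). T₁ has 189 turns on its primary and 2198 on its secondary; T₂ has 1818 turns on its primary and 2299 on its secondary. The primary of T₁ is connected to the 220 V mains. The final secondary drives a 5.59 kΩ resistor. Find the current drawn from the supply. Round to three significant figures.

I_supply ≈ 8.51 A

After T₁: V = 220.00 × 2198/189 = 2558.5 V.
After T₂: V = 2558.5 × 2299/1818 = 3235.4 V.
I_load = 3235.4/5590 = 0.57879 A, so P_out = 3235.4 × 0.57879 = 1872.6 W.
All ideal ⇒ P_in = P_out, so I_supply = 1872.6/220 = 8.51 A.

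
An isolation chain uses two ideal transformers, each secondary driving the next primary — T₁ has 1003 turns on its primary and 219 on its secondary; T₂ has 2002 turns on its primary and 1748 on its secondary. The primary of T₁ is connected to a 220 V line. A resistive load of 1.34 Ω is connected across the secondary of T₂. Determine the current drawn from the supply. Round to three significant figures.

After T₁: V = 220.00 × 219/1003 = 48.036 V.
After T₂: V = 48.036 × 1748/2002 = 41.941 V.
I_load = 41.941/1.34 = 31.300 A, so P_out = 41.941 × 31.300 = 1312.7 W.
All ideal ⇒ P_in = P_out, so I_supply = 1312.7/220 = 5.97 A.

I_supply ≈ 5.97 A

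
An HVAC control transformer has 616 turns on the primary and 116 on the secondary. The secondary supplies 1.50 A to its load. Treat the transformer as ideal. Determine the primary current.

For an ideal transformer I_p/I_s = N_s/N_p, so I_p = 1.50 × 116/616 = 0.282 A.

I_p ≈ 0.282 A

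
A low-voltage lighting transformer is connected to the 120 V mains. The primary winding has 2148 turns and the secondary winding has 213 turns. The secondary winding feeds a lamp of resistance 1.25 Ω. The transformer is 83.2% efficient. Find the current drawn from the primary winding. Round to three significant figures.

V_s = 120 × 213/2148 = 11.899 V.
I_s = V_s/R = 11.899/1.25 = 9.5196 A.
P_out = V_s I_s = 11.899 × 9.5196 = 113.28 W.
P_in = P_out/η = 113.28/0.832 = 136.15 W.
I_p = P_in/V_p = 136.15/120 = 1.13 A.

I_p ≈ 1.13 A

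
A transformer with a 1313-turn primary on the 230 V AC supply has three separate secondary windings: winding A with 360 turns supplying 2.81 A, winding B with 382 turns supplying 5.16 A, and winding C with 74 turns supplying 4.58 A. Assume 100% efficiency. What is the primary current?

V_A = 230 × 360/1313 = 63.062 V; V_B = 230 × 382/1313 = 66.915 V; V_C = 230 × 74/1313 = 12.963 V.
P_out = V_A I_A + V_B I_B + V_C I_C = 63.062×2.81 + 66.915×5.16 + 12.963×4.58 = 177.20 + 345.28 + 59.369 = 581.86 W.
Ideal ⇒ P_in = P_out, so I_p = P_out/V_p = 581.86/230 = 2.53 A.

I_p ≈ 2.53 A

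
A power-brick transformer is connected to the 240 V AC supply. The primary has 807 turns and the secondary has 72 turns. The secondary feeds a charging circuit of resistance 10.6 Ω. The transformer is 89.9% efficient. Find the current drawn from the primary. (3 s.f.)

V_s = 240 × 72/807 = 21.413 V.
I_s = V_s/R = 21.413/10.6 = 2.0201 A.
P_out = V_s I_s = 21.413 × 2.0201 = 43.255 W.
P_in = P_out/η = 43.255/0.899 = 48.114 W.
I_p = P_in/V_p = 48.114/240 = 0.200 A.

I_p ≈ 0.200 A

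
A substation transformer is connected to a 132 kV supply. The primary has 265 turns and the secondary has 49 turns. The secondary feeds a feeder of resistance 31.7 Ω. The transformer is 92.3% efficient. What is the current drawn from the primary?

V_s = 132000 × 49/265 = 24408 V.
I_s = V_s/R = 24408/31.7 = 769.95 A.
P_out = V_s I_s = 24408 × 769.95 = 1.8793×10^7 W.
P_in = P_out/η = 1.8793×10^7/0.923 = 2.0360×10^7 W.
I_p = P_in/V_p = 2.0360×10^7/132000 = 154 A.

I_p ≈ 154 A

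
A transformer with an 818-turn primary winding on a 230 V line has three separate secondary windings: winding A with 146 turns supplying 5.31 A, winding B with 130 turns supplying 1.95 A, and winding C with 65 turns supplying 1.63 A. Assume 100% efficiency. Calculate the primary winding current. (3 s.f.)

I_p ≈ 1.39 A

V_A = 230 × 146/818 = 41.051 V; V_B = 230 × 130/818 = 36.553 V; V_C = 230 × 65/818 = 18.276 V.
P_out = V_A I_A + V_B I_B + V_C I_C = 41.051×5.31 + 36.553×1.95 + 18.276×1.63 = 217.98 + 71.278 + 29.790 = 319.05 W.
Ideal ⇒ P_in = P_out, so I_p = P_out/V_p = 319.05/230 = 1.39 A.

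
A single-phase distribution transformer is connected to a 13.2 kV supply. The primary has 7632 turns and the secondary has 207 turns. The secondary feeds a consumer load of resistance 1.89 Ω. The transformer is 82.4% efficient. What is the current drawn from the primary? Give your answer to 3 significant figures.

V_s = 13200 × 207/7632 = 358.02 V.
I_s = V_s/R = 358.02/1.89 = 189.43 A.
P_out = V_s I_s = 358.02 × 189.43 = 67819 W.
P_in = P_out/η = 67819/0.824 = 82304 W.
I_p = P_in/V_p = 82304/13200 = 6.24 A.

I_p ≈ 6.24 A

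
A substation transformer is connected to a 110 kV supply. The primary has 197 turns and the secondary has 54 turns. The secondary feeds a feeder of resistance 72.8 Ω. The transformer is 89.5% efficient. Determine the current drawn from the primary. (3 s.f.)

V_s = 110000 × 54/197 = 30152 V.
I_s = V_s/R = 30152/72.8 = 414.18 A.
P_out = V_s I_s = 30152 × 414.18 = 1.2488×10^7 W.
P_in = P_out/η = 1.2488×10^7/0.895 = 1.3954×10^7 W.
I_p = P_in/V_p = 1.3954×10^7/110000 = 127 A.

I_p ≈ 127 A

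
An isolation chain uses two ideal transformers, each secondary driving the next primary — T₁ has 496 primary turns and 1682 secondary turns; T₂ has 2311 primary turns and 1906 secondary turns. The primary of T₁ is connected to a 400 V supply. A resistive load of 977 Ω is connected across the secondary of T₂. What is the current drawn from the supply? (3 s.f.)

I_supply ≈ 3.20 A

Secondary of T₁: V = 400.00 × 1682/496 = 1356.5 V.
Secondary of T₂: V = 1356.5 × 1906/2311 = 1118.7 V.
I_load = 1118.7/977 = 1.1451 A, so P_out = 1118.7 × 1.1451 = 1281.0 W.
All ideal ⇒ P_in = P_out, so I_supply = 1281.0/400 = 3.20 A.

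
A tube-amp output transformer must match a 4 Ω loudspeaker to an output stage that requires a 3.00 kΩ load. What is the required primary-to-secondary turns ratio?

Z_p/Z_s = (N_p/N_s)², so N_p/N_s = √(3000/4) = √750 = 27.4.

N_p/N_s ≈ 27.4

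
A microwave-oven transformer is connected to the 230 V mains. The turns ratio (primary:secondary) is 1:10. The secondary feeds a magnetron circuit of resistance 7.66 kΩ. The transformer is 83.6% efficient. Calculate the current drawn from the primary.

V_s = 230 × 10/1 = 2300.0 V.
I_s = V_s/R = 2300.0/7660 = 0.30026 A.
P_out = V_s I_s = 2300.0 × 0.30026 = 690.60 W.
P_in = P_out/η = 690.60/0.836 = 826.08 W.
I_p = P_in/V_p = 826.08/230 = 3.59 A.

I_p ≈ 3.59 A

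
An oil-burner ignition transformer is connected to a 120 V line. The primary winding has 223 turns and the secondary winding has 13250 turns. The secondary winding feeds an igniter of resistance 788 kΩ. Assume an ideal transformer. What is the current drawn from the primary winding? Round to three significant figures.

V_s = V_p × N_s/N_p = 120 × 13250/223 = 7130.0 V.
I_s = V_s/R = 7130.0/788000 = 0.0090483 A.
For an ideal transformer I_p N_p = I_s N_s, so I_p = 0.0090483 × 13250/223 = 0.538 A.

I_p ≈ 0.538 A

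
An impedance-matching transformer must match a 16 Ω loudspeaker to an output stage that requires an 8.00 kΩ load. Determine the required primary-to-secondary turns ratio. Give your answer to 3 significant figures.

Z_p/Z_s = (N_p/N_s)², so N_p/N_s = √(8000/16) = √500 = 22.4.

N_p/N_s ≈ 22.4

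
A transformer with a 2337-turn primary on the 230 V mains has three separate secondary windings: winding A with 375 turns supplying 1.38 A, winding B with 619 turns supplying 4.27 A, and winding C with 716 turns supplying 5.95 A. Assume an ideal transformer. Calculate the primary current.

I_p ≈ 3.18 A

V_A = 230 × 375/2337 = 36.906 V; V_B = 230 × 619/2337 = 60.920 V; V_C = 230 × 716/2337 = 70.466 V.
P_out = V_A I_A + V_B I_B + V_C I_C = 36.906×1.38 + 60.920×4.27 + 70.466×5.95 = 50.931 + 260.13 + 419.28 = 730.33 W.
Ideal ⇒ P_in = P_out, so I_p = P_out/V_p = 730.33/230 = 3.18 A.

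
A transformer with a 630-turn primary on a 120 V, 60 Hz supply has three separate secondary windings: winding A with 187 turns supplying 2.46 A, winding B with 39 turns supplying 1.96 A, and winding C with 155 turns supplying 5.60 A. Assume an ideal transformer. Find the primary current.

V_A = 120 × 187/630 = 35.619 V; V_B = 120 × 39/630 = 7.4286 V; V_C = 120 × 155/630 = 29.524 V.
P_out = V_A I_A + V_B I_B + V_C I_C = 35.619×2.46 + 7.4286×1.96 + 29.524×5.60 = 87.623 + 14.560 + 165.33 = 267.52 W.
Ideal ⇒ P_in = P_out, so I_p = P_out/V_p = 267.52/120 = 2.23 A.

I_p ≈ 2.23 A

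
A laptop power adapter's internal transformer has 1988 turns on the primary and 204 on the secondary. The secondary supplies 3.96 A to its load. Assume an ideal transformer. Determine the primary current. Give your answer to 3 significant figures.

For an ideal transformer I_p/I_s = N_s/N_p, so I_p = 3.96 × 204/1988 = 0.406 A.

I_p ≈ 0.406 A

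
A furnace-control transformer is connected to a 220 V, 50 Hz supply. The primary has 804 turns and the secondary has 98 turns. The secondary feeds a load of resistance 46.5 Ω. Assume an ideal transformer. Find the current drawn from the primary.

V_s = V_p × N_s/N_p = 220 × 98/804 = 26.816 V.
I_s = V_s/R = 26.816/46.5 = 0.57669 A.
For an ideal transformer I_p N_p = I_s N_s, so I_p = 0.57669 × 98/804 = 0.0703 A.

I_p ≈ 0.0703 A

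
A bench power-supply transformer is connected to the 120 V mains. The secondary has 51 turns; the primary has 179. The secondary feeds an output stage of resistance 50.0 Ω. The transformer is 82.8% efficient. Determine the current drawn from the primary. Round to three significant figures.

V_s = 120 × 51/179 = 34.190 V.
I_s = V_s/R = 34.190/50.0 = 0.68380 A.
P_out = V_s I_s = 34.190 × 0.68380 = 23.379 W.
P_in = P_out/η = 23.379/0.828 = 28.236 W.
I_p = P_in/V_p = 28.236/120 = 0.235 A.

I_p ≈ 0.235 A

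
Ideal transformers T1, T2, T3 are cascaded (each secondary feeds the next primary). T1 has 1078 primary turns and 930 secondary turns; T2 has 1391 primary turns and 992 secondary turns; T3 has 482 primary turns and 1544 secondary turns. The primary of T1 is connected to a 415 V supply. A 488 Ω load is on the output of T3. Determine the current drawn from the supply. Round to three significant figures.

After T1: V = 415.00 × 930/1078 = 358.02 V.
After T2: V = 358.02 × 992/1391 = 255.33 V.
After T3: V = 255.33 × 1544/482 = 817.89 V.
I_load = 817.89/488 = 1.6760 A, so P_out = 817.89 × 1.6760 = 1370.8 W.
All ideal ⇒ P_in = P_out, so I_supply = 1370.8/415 = 3.30 A.

I_supply ≈ 3.30 A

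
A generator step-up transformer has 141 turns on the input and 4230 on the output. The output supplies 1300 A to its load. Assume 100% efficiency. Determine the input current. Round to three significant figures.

I_in ≈ 39000 A

For an ideal transformer I_in/I_out = N_out/N_in, so I_in = 1300 × 4230/141 = 39000 A.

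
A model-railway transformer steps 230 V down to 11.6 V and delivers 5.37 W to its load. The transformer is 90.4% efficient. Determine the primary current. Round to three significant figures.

I_p ≈ 0.0258 A

P_in = P_out/η = 5.37/0.904 = 5.9403 W.
I_p = P_in/V_p = 5.9403/230 = 0.0258 A.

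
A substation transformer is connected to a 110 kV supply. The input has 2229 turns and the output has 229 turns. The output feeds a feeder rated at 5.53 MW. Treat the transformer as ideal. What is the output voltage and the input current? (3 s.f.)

V_out = V_in × N_out/N_in = 110000 × 229/2229 = 11301 V.
I_out = P/V_out = 5.53×10^6/11301 = 489.34 A.
I_in = I_out × N_out/N_in = 489.34 × 229/2229 = 50.3 A.

V_out ≈ 11300 V, I_in ≈ 50.3 A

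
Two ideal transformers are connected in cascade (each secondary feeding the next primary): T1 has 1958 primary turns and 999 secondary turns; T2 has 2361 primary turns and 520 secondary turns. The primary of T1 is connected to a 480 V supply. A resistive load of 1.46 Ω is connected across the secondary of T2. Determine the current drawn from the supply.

Secondary of T1: V = 480.00 × 999/1958 = 244.90 V.
Secondary of T2: V = 244.90 × 520/2361 = 53.939 V.
I_load = 53.939/1.46 = 36.944 A, so P_out = 53.939 × 36.944 = 1992.7 W.
All ideal ⇒ P_in = P_out, so I_supply = 1992.7/480 = 4.15 A.

I_supply ≈ 4.15 A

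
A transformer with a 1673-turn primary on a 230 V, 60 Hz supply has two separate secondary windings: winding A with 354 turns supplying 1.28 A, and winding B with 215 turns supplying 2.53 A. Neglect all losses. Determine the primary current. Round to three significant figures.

V_A = 230 × 354/1673 = 48.667 V; V_B = 230 × 215/1673 = 29.558 V.
P_out = V_A I_A + V_B I_B = 48.667×1.28 + 29.558×2.53 = 62.294 + 74.781 = 137.07 W.
Ideal ⇒ P_in = P_out, so I_p = P_out/V_p = 137.07/230 = 0.596 A.

I_p ≈ 0.596 A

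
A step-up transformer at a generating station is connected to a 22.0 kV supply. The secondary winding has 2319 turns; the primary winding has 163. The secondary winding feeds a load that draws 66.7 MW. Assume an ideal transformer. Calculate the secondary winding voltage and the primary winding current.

V_s = V_p × N_s/N_p = 22000 × 2319/163 = 312990 V.
I_s = P/V_s = 6.67×10^7/312990 = 213.10 A.
I_p = I_s × N_s/N_p = 213.10 × 2319/163 = 3030 A.

V_s ≈ 313000 V, I_p ≈ 3030 A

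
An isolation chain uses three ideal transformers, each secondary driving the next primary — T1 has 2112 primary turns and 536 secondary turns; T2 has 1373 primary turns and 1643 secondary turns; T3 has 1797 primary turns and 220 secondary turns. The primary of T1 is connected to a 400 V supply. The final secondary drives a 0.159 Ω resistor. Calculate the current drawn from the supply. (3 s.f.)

Secondary of T1: V = 400.00 × 536/2112 = 101.52 V.
Secondary of T2: V = 101.52 × 1643/1373 = 121.48 V.
Secondary of T3: V = 121.48 × 220/1797 = 14.872 V.
I_load = 14.872/0.159 = 93.535 A, so P_out = 14.872 × 93.535 = 1391.1 W.
All ideal ⇒ P_in = P_out, so I_supply = 1391.1/400 = 3.48 A.

I_supply ≈ 3.48 A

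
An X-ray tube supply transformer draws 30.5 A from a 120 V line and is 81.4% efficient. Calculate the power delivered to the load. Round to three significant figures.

P_in = V_p I_p = 120 × 30.5 = 3660.0 W.
P_out = η P_in = 0.814 × 3660.0 = 2980 W.

P_out ≈ 2980 W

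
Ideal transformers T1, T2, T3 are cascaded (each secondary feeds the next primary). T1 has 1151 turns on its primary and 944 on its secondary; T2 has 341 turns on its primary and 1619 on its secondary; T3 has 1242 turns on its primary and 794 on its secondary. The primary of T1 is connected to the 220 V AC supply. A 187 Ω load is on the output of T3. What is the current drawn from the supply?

Secondary of T1: V = 220.00 × 944/1151 = 180.43 V.
Secondary of T2: V = 180.43 × 1619/341 = 856.67 V.
Secondary of T3: V = 856.67 × 794/1242 = 547.66 V.
I_load = 547.66/187 = 2.9287 A, so P_out = 547.66 × 2.9287 = 1603.9 W.
All ideal ⇒ P_in = P_out, so I_supply = 1603.9/220 = 7.29 A.

I_supply ≈ 7.29 A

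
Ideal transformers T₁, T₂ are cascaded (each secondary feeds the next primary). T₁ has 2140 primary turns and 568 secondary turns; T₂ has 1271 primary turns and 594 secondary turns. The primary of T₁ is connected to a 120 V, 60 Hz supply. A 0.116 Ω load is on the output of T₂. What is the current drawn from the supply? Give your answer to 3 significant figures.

After T₁: V = 120.00 × 568/2140 = 31.850 V.
After T₂: V = 31.850 × 594/1271 = 14.885 V.
I_load = 14.885/0.116 = 128.32 A, so P_out = 14.885 × 128.32 = 1910.1 W.
All ideal ⇒ P_in = P_out, so I_supply = 1910.1/120 = 15.9 A.

I_supply ≈ 15.9 A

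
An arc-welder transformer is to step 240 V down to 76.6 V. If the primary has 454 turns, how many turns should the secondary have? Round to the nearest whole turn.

N_s/N_p = V_s/V_p, so N_s = 454 × 76.6/240 = 144.9 ≈ 145 turns.

N_s = 145 turns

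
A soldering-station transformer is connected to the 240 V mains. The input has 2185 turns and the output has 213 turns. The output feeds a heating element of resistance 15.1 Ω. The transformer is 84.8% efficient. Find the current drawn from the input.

V_out = 240 × 213/2185 = 23.396 V.
I_out = V_out/R = 23.396/15.1 = 1.5494 A.
P_out = V_out I_out = 23.396 × 1.5494 = 36.249 W.
P_in = P_out/η = 36.249/0.848 = 42.747 W.
I_in = P_in/V_in = 42.747/240 = 0.178 A.

I_in ≈ 0.178 A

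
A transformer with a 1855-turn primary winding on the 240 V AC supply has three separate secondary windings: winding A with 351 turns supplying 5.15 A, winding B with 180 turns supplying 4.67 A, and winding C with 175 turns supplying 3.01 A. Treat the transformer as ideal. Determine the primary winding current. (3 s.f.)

I_p ≈ 1.71 A

V_A = 240 × 351/1855 = 45.412 V; V_B = 240 × 180/1855 = 23.288 V; V_C = 240 × 175/1855 = 22.642 V.
P_out = V_A I_A + V_B I_B + V_C I_C = 45.412×5.15 + 23.288×4.67 + 22.642×3.01 = 233.87 + 108.76 + 68.151 = 410.78 W.
Ideal ⇒ P_in = P_out, so I_p = P_out/V_p = 410.78/240 = 1.71 A.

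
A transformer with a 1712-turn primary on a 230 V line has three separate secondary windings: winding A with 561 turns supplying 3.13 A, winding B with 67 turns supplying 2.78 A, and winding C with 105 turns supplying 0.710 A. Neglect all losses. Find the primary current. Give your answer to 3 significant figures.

V_A = 230 × 561/1712 = 75.368 V; V_B = 230 × 67/1712 = 9.0012 V; V_C = 230 × 105/1712 = 14.106 V.
P_out = V_A I_A + V_B I_B + V_C I_C = 75.368×3.13 + 9.0012×2.78 + 14.106×0.710 = 235.90 + 25.023 + 10.015 = 270.94 W.
Ideal ⇒ P_in = P_out, so I_p = P_out/V_p = 270.94/230 = 1.18 A.

I_p ≈ 1.18 A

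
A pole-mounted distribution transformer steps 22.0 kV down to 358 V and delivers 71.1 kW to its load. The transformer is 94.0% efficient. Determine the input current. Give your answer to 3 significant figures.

P_in = P_out/η = 71100/0.940 = 75638 W.
I_in = P_in/V_in = 75638/22000 = 3.44 A.

I_in ≈ 3.44 A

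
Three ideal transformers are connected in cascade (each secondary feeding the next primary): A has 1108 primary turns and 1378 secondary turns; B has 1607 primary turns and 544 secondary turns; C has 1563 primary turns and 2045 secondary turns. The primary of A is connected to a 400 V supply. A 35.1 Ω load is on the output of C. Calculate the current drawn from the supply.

I_supply ≈ 3.46 A

After A: V = 400.00 × 1378/1108 = 497.47 V.
After B: V = 497.47 × 544/1607 = 168.40 V.
After C: V = 168.40 × 2045/1563 = 220.34 V.
I_load = 220.34/35.1 = 6.2774 A, so P_out = 220.34 × 6.2774 = 1383.1 W.
All ideal ⇒ P_in = P_out, so I_supply = 1383.1/400 = 3.46 A.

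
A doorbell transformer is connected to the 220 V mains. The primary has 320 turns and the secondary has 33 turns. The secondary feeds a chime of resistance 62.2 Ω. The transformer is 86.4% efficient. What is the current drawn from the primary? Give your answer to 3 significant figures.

I_p ≈ 0.0435 A

V_s = 220 × 33/320 = 22.688 V.
I_s = V_s/R = 22.688/62.2 = 0.36475 A.
P_out = V_s I_s = 22.688 × 0.36475 = 8.2753 W.
P_in = P_out/η = 8.2753/0.864 = 9.5779 W.
I_p = P_in/V_p = 9.5779/220 = 0.0435 A.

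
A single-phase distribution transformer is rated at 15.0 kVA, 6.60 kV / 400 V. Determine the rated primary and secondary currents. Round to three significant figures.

I_p ≈ 2.27 A, I_s ≈ 37.5 A

I_p = S/V_p = 15000/6600 = 2.27 A.
I_s = S/V_s = 15000/400 = 37.5 A.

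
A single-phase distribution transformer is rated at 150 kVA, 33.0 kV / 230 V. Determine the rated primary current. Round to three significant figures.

I_p = S/V_p = 150000/33000 = 4.55 A.

I_p ≈ 4.55 A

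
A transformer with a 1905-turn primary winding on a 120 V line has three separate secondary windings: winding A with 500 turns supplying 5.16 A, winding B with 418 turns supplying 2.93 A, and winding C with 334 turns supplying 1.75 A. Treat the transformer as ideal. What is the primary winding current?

I_p ≈ 2.30 A

V_A = 120 × 500/1905 = 31.496 V; V_B = 120 × 418/1905 = 26.331 V; V_C = 120 × 334/1905 = 21.039 V.
P_out = V_A I_A + V_B I_B + V_C I_C = 31.496×5.16 + 26.331×2.93 + 21.039×1.75 = 162.52 + 77.149 + 36.819 = 276.49 W.
Ideal ⇒ P_in = P_out, so I_p = P_out/V_p = 276.49/120 = 2.30 A.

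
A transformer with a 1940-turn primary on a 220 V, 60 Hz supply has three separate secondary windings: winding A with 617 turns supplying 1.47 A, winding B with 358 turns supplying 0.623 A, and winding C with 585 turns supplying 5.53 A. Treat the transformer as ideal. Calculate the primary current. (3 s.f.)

I_p ≈ 2.25 A

V_A = 220 × 617/1940 = 69.969 V; V_B = 220 × 358/1940 = 40.598 V; V_C = 220 × 585/1940 = 66.340 V.
P_out = V_A I_A + V_B I_B + V_C I_C = 69.969×1.47 + 40.598×0.623 + 66.340×5.53 = 102.85 + 25.293 + 366.86 = 495.01 W.
Ideal ⇒ P_in = P_out, so I_p = P_out/V_p = 495.01/220 = 2.25 A.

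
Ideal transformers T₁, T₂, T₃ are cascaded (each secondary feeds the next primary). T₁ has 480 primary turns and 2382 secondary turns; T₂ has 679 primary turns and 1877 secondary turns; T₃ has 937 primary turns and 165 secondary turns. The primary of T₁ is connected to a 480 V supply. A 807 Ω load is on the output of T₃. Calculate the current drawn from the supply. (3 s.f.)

I_supply ≈ 3.47 A

Secondary of T₁: V = 480.00 × 2382/480 = 2382.0 V.
Secondary of T₂: V = 2382.0 × 1877/679 = 6584.7 V.
Secondary of T₃: V = 6584.7 × 165/937 = 1159.5 V.
I_load = 1159.5/807 = 1.4368 A, so P_out = 1159.5 × 1.4368 = 1666.0 W.
All ideal ⇒ P_in = P_out, so I_supply = 1666.0/480 = 3.47 A.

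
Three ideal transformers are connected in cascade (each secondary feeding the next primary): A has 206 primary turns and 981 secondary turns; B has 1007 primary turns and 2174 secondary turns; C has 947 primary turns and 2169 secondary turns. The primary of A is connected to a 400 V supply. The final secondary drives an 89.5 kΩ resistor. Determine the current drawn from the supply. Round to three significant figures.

I_supply ≈ 2.48 A

After A: V = 400.00 × 981/206 = 1904.9 V.
After B: V = 1904.9 × 2174/1007 = 4112.4 V.
After C: V = 4112.4 × 2169/947 = 9418.9 V.
I_load = 9418.9/89500 = 0.10524 A, so P_out = 9418.9 × 0.10524 = 991.24 W.
All ideal ⇒ P_in = P_out, so I_supply = 991.24/400 = 2.48 A.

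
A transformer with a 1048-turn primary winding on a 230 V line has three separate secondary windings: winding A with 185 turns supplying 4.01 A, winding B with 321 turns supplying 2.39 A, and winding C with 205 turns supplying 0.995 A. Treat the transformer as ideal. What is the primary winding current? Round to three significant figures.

I_p ≈ 1.63 A

V_A = 230 × 185/1048 = 40.601 V; V_B = 230 × 321/1048 = 70.448 V; V_C = 230 × 205/1048 = 44.990 V.
P_out = V_A I_A + V_B I_B + V_C I_C = 40.601×4.01 + 70.448×2.39 + 44.990×0.995 = 162.81 + 168.37 + 44.766 = 375.95 W.
Ideal ⇒ P_in = P_out, so I_p = P_out/V_p = 375.95/230 = 1.63 A.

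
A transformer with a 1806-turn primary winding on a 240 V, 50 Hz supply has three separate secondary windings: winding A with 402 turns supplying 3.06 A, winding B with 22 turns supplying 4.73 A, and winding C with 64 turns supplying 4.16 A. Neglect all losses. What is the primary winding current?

I_p ≈ 0.886 A

V_A = 240 × 402/1806 = 53.422 V; V_B = 240 × 22/1806 = 2.9236 V; V_C = 240 × 64/1806 = 8.5050 V.
P_out = V_A I_A + V_B I_B + V_C I_C = 53.422×3.06 + 2.9236×4.73 + 8.5050×4.16 = 163.47 + 13.829 + 35.381 = 212.68 W.
Ideal ⇒ P_in = P_out, so I_p = P_out/V_p = 212.68/240 = 0.886 A.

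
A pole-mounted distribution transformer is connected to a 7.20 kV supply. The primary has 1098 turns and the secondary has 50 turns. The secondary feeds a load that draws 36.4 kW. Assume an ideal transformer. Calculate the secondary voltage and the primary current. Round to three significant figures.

V_s ≈ 328 V, I_p ≈ 5.06 A

V_s = V_p × N_s/N_p = 7200 × 50/1098 = 327.87 V.
I_s = P/V_s = 36400/327.87 = 111.02 A.
I_p = I_s × N_s/N_p = 111.02 × 50/1098 = 5.06 A.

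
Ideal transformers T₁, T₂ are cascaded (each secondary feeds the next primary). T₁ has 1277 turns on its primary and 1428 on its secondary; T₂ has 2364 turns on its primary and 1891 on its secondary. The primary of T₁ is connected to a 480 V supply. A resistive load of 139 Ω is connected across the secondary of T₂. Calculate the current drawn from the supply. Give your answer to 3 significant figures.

Secondary of T₁: V = 480.00 × 1428/1277 = 536.76 V.
Secondary of T₂: V = 536.76 × 1891/2364 = 429.36 V.
I_load = 429.36/139 = 3.0889 A, so P_out = 429.36 × 3.0889 = 1326.3 W.
All ideal ⇒ P_in = P_out, so I_supply = 1326.3/480 = 2.76 A.

I_supply ≈ 2.76 A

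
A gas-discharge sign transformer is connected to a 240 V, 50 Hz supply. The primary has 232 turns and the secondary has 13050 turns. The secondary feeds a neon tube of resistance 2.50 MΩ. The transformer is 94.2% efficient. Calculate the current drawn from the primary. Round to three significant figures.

V_s = 240 × 13050/232 = 13500 V.
I_s = V_s/R = 13500/(2.50×10^6) = 0.0054000 A.
P_out = V_s I_s = 13500 × 0.0054000 = 72.900 W.
P_in = P_out/η = 72.900/0.942 = 77.389 W.
I_p = P_in/V_p = 77.389/240 = 0.322 A.

I_p ≈ 0.322 A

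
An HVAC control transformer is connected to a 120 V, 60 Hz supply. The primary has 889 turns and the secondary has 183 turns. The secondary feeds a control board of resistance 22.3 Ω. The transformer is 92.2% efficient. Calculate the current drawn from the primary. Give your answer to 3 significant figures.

I_p ≈ 0.247 A

V_s = 120 × 183/889 = 24.702 V.
I_s = V_s/R = 24.702/22.3 = 1.1077 A.
P_out = V_s I_s = 24.702 × 1.1077 = 27.363 W.
P_in = P_out/η = 27.363/0.922 = 29.677 W.
I_p = P_in/V_p = 29.677/120 = 0.247 A.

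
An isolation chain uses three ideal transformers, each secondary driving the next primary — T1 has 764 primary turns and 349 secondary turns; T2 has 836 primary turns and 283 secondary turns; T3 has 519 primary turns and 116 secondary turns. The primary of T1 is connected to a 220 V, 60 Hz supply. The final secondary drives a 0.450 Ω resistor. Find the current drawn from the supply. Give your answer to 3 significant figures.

I_supply ≈ 0.584 A

Secondary of T1: V = 220.00 × 349/764 = 100.50 V.
Secondary of T2: V = 100.50 × 283/836 = 34.020 V.
Secondary of T3: V = 34.020 × 116/519 = 7.6037 V.
I_load = 7.6037/0.450 = 16.897 A, so P_out = 7.6037 × 16.897 = 128.48 W.
All ideal ⇒ P_in = P_out, so I_supply = 128.48/220 = 0.584 A.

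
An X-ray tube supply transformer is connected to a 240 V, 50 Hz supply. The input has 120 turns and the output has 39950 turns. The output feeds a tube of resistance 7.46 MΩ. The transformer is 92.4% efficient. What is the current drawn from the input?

V_out = 240 × 39950/120 = 79900 V.
I_out = V_out/R = 79900/(7.46×10^6) = 0.010710 A.
P_out = V_out I_out = 79900 × 0.010710 = 855.77 W.
P_in = P_out/η = 855.77/0.924 = 926.15 W.
I_in = P_in/V_in = 926.15/240 = 3.86 A.

I_in ≈ 3.86 A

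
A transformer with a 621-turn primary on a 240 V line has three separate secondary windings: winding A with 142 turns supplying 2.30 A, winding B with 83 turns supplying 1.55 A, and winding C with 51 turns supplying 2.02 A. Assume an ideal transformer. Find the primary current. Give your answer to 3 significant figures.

I_p ≈ 0.899 A

V_A = 240 × 142/621 = 54.879 V; V_B = 240 × 83/621 = 32.077 V; V_C = 240 × 51/621 = 19.710 V.
P_out = V_A I_A + V_B I_B + V_C I_C = 54.879×2.30 + 32.077×1.55 + 19.710×2.02 = 126.22 + 49.720 + 39.814 = 215.76 W.
Ideal ⇒ P_in = P_out, so I_p = P_out/V_p = 215.76/240 = 0.899 A.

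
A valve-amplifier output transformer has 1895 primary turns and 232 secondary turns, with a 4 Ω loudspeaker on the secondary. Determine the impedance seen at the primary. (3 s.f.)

Z_p = (N_p/N_s)² × Z_s = (1895/232)² × 4 = 267 Ω.

Z_p ≈ 267 Ω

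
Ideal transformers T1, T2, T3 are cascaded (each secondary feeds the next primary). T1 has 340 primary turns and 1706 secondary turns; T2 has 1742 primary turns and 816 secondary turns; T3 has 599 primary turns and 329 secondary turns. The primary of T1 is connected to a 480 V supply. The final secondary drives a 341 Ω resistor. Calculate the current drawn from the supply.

I_supply ≈ 2.35 A

Secondary of T1: V = 480.00 × 1706/340 = 2408.5 V.
Secondary of T2: V = 2408.5 × 816/1742 = 1128.2 V.
Secondary of T3: V = 1128.2 × 329/599 = 619.66 V.
I_load = 619.66/341 = 1.8172 A, so P_out = 619.66 × 1.8172 = 1126.0 W.
All ideal ⇒ P_in = P_out, so I_supply = 1126.0/480 = 2.35 A.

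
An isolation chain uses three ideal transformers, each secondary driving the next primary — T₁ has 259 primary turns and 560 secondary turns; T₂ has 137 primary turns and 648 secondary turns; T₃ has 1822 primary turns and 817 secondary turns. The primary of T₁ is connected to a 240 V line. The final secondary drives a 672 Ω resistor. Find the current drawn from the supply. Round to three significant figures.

Secondary of T₁: V = 240.00 × 560/259 = 518.92 V.
Secondary of T₂: V = 518.92 × 648/137 = 2454.4 V.
Secondary of T₃: V = 2454.4 × 817/1822 = 1100.6 V.
I_load = 1100.6/672 = 1.6378 A, so P_out = 1100.6 × 1.6378 = 1802.5 W.
All ideal ⇒ P_in = P_out, so I_supply = 1802.5/240 = 7.51 A.

I_supply ≈ 7.51 A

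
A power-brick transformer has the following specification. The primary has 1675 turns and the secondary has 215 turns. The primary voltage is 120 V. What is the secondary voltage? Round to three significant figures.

V_s/V_p = N_s/N_p, so V_s = 120 × 215/1675 = 15.4 V.

V_s ≈ 15.4 V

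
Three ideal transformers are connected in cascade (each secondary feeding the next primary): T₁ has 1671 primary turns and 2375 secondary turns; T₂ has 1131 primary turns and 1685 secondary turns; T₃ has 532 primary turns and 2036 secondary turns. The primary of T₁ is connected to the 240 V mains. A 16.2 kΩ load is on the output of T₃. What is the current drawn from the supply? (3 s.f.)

I_supply ≈ 0.973 A

After T₁: V = 240.00 × 2375/1671 = 341.11 V.
After T₂: V = 341.11 × 1685/1131 = 508.20 V.
After T₃: V = 508.20 × 2036/532 = 1944.9 V.
I_load = 1944.9/16200 = 0.12006 A, so P_out = 1944.9 × 0.12006 = 233.50 W.
All ideal ⇒ P_in = P_out, so I_supply = 233.50/240 = 0.973 A.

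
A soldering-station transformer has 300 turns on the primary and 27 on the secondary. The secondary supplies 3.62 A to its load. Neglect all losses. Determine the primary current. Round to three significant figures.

I_p ≈ 0.326 A

For an ideal transformer I_p/I_s = N_s/N_p, so I_p = 3.62 × 27/300 = 0.326 A.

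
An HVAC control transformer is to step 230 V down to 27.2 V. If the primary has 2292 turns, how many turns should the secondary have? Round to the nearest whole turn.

N_s = 271 turns

N_s/N_p = V_s/V_p, so N_s = 2292 × 27.2/230 = 271.1 ≈ 271 turns.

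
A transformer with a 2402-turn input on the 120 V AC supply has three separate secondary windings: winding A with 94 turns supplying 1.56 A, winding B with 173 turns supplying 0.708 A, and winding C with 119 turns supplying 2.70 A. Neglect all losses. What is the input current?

I_in ≈ 0.246 A

V_A = 120 × 94/2402 = 4.6961 V; V_B = 120 × 173/2402 = 8.6428 V; V_C = 120 × 119/2402 = 5.9450 V.
P_out = V_A I_A + V_B I_B + V_C I_C = 4.6961×1.56 + 8.6428×0.708 + 5.9450×2.70 = 7.3259 + 6.1191 + 16.052 = 29.497 W.
Ideal ⇒ P_in = P_out, so I_in = P_out/V_in = 29.497/120 = 0.246 A.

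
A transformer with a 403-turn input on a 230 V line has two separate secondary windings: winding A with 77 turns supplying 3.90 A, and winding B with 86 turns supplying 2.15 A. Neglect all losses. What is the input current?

V_A = 230 × 77/403 = 43.945 V; V_B = 230 × 86/403 = 49.082 V.
P_out = V_A I_A + V_B I_B = 43.945×3.90 + 49.082×2.15 = 171.39 + 105.53 = 276.91 W.
Ideal ⇒ P_in = P_out, so I_in = P_out/V_in = 276.91/230 = 1.20 A.

I_in ≈ 1.20 A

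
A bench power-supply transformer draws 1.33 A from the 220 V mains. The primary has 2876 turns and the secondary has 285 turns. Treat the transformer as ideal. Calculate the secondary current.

I_s/I_p = N_p/N_s, so I_s = 1.33 × 2876/285 = 13.4 A.

I_s ≈ 13.4 A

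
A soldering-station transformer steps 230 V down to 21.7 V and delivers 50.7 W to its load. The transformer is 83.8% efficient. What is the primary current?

P_in = P_out/η = 50.7/0.838 = 60.501 W.
I_p = P_in/V_p = 60.501/230 = 0.263 A.

I_p ≈ 0.263 A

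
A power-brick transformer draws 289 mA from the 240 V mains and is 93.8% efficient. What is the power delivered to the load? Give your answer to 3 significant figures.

P_out ≈ 65.1 W

P_in = V_p I_p = 240 × 0.289 = 69.360 W.
P_out = η P_in = 0.938 × 69.360 = 65.1 W.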